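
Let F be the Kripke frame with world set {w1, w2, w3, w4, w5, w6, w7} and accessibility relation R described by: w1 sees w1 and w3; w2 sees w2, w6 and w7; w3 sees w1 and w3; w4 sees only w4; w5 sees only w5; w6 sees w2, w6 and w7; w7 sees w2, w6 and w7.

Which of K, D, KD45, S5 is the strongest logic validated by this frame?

S5

Serial (axiom D): yes — every world has a successor (e.g. w1 R w1).
Euclidean (axiom 5): yes — any two successors of a common world are R-related.
Transitive (axiom 4): yes — every two-step R-path is closed by a direct edge.
Reflexive (axiom T): yes — every world is R-related to itself.
So F validates K, D, KD45, S5. The strongest is S5.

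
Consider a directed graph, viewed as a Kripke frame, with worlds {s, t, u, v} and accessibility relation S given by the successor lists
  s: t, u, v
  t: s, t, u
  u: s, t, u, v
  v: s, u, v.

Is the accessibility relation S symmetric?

Symmetric: yes — every pair in S has its reverse in S.

Yes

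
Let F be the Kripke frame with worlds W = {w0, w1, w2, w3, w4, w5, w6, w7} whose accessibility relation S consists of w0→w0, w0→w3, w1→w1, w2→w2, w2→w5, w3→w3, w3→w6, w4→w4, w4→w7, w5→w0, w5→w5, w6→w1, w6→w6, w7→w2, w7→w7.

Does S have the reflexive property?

Reflexive: yes — every world is S-related to itself.

Yes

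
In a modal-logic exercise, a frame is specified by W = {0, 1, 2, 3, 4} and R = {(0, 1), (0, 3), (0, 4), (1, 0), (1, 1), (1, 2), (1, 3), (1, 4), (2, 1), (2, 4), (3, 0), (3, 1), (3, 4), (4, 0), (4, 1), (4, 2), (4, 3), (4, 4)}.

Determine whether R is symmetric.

Symmetric: yes — every pair in R has its reverse in R.

Yes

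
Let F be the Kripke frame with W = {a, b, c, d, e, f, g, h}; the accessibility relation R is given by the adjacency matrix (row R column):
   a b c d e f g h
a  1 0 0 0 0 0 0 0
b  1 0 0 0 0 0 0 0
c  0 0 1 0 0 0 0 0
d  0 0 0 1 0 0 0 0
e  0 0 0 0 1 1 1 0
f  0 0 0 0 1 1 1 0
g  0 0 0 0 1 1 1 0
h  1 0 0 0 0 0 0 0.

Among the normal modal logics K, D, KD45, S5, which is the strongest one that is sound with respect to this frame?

Serial (axiom D): yes — every world has a successor (e.g. a R a).
Euclidean (axiom 5): yes — any two successors of a common world are R-related.
Transitive (axiom 4): yes — every two-step R-path is closed by a direct edge.
Reflexive (axiom T): no — b is not related to itself.
So F validates K, D, KD45; S5 would additionally require R to be reflexive. The strongest is KD45.

KD45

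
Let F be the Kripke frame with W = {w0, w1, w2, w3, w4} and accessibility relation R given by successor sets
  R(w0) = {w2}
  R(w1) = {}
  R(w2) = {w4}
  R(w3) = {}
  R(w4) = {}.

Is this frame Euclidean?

No

Euclidean: no — w0 R w2 and w0 R w2, but not w2 R w2.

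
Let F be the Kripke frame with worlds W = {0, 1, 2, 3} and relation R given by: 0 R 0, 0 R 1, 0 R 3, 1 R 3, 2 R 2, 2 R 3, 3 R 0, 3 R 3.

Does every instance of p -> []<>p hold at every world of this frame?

Axiom B corresponds to the accessibility relation being symmetric.
Symmetric: no — 0 R 1 but not 1 R 0.

No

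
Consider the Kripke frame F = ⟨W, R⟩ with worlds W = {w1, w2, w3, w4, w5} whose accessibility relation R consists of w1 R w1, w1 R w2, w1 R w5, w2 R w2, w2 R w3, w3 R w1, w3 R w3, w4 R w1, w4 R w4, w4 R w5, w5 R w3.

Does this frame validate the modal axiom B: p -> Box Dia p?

No

By correspondence theory, B is valid on a frame iff R is symmetric.
Symmetric: no — w1 R w2 but not w2 R w1.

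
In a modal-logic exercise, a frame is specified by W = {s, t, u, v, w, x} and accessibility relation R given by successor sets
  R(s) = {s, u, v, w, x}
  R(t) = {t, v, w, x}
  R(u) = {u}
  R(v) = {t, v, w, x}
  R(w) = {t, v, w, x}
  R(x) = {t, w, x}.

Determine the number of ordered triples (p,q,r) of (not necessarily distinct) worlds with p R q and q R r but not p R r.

5

Enumerating: (s,v,t), (s,w,t), (s,x,t), (x,t,v), (x,w,v).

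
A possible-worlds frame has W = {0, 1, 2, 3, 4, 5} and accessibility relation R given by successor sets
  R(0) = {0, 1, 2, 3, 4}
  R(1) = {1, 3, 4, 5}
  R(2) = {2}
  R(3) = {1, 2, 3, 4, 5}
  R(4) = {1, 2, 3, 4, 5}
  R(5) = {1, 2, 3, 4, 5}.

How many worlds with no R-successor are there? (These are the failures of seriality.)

0

R is serial; there are no such worlds.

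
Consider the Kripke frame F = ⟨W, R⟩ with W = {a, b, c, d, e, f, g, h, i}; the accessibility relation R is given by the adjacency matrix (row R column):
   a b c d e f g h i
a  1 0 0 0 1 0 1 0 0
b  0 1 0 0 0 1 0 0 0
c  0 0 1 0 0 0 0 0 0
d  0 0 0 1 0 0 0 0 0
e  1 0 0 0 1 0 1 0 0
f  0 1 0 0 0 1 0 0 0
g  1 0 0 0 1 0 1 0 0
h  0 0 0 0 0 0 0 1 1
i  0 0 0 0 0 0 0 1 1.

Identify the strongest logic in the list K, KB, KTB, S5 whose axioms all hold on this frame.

Symmetric (axiom B): yes — every pair in R has its reverse in R.
Reflexive (axiom T): yes — every world is R-related to itself.
Euclidean (axiom 5): yes — any two successors of a common world are R-related.
So F validates K, KB, KTB, S5. The strongest is S5.

S5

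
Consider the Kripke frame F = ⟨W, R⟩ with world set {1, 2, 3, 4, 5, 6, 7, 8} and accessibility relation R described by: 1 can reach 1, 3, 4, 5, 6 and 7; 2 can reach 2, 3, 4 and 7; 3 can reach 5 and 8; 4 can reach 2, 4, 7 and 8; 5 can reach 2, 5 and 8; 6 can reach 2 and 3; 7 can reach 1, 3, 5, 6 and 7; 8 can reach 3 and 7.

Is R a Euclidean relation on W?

Euclidean: no — 1 R 3 and 1 R 4, but not 3 R 4.

No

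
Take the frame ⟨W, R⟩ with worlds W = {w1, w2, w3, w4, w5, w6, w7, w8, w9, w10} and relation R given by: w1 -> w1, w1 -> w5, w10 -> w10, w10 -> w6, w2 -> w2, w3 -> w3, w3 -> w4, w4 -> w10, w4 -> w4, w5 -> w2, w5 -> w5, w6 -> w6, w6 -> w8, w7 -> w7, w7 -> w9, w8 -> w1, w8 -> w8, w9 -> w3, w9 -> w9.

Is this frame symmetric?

No

Symmetric: no — w1 R w5 but not w5 R w1.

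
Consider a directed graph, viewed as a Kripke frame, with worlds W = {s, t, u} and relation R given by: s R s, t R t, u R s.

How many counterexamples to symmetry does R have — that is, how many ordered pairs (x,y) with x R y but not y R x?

Enumerating: (u,s).

1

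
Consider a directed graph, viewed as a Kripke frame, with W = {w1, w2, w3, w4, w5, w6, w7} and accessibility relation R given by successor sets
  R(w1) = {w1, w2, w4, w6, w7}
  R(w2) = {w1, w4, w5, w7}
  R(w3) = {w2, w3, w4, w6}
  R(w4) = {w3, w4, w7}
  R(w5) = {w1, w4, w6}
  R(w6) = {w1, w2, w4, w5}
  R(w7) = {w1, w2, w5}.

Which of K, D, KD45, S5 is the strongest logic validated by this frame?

Serial (axiom D): yes — every world has a successor (e.g. w1 R w1).
Euclidean (axiom 5): no — w1 R w2 and w1 R w6, but not w2 R w6.
Transitive (axiom 4): no — w1 R w2 and w2 R w5, but not w1 R w5.
Reflexive (axiom T): no — w2 is not related to itself.
So F validates K, D; KD45 would additionally require R to be Euclidean and transitive. The strongest is D.

D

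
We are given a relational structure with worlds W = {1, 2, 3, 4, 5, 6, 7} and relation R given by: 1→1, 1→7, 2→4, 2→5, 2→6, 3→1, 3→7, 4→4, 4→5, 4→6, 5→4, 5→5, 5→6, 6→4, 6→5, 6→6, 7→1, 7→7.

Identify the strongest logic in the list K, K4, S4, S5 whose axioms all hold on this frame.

Transitive (axiom 4): yes — every two-step R-path is closed by a direct edge.
Reflexive (axiom T): no — 2 is not related to itself.
Euclidean (axiom 5): yes — any two successors of a common world are R-related.
So F validates K, K4; S4 would additionally require R to be reflexive. The strongest is K4.

K4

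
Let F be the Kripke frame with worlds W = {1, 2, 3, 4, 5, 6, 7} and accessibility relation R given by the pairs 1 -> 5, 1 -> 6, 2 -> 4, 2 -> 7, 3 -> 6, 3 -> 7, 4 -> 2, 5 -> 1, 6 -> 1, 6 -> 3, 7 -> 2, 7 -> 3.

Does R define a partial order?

Reflexive: no — 1 is not related to itself.
Transitive: no — 1 R 6 and 6 R 3, but not 1 R 3.
Antisymmetric: no — 1 R 5 and 5 R 1 with 1 ≠ 5.
So R is not a partial order.

No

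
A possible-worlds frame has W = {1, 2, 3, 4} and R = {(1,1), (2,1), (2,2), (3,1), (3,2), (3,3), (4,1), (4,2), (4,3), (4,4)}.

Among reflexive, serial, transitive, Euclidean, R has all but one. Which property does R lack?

Euclidean

Reflexive: yes — every world is R-related to itself.
Serial: yes — every world has a successor (e.g. 1 R 1).
Transitive: yes — every two-step R-path is closed by a direct edge.
Euclidean: no — 3 R 1 and 3 R 2, but not 1 R 2.
Only Euclidean fails.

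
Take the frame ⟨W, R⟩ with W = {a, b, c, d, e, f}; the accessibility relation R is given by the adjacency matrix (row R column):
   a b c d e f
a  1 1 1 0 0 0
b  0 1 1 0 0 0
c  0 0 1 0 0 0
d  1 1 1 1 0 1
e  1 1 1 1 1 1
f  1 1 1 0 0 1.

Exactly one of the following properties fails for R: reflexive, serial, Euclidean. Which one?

Reflexive: yes — every world is R-related to itself.
Serial: yes — every world has a successor (e.g. a R a).
Euclidean: no — a R c and a R b, but not c R b.
Only Euclidean fails.

Euclidean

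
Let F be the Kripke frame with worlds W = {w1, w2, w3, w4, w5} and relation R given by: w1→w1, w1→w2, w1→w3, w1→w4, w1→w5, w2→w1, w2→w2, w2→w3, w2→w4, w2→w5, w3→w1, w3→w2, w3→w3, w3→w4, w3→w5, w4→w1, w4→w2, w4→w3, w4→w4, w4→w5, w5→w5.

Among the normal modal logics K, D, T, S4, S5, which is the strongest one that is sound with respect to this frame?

Serial (axiom D): yes — every world has a successor (e.g. w1 R w1).
Reflexive (axiom T): yes — every world is R-related to itself.
Transitive (axiom 4): yes — every two-step R-path is closed by a direct edge.
Euclidean (axiom 5): no — w1 R w5 and w1 R w2, but not w5 R w2.
So F validates K, D, T, S4; S5 would additionally require R to be Euclidean. The strongest is S4.

S4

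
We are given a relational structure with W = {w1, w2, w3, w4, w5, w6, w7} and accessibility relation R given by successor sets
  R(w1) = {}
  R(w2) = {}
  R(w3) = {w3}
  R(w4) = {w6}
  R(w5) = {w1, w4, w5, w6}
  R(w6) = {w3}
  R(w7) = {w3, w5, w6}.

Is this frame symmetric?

No

Symmetric: no — w4 R w6 but not w6 R w4.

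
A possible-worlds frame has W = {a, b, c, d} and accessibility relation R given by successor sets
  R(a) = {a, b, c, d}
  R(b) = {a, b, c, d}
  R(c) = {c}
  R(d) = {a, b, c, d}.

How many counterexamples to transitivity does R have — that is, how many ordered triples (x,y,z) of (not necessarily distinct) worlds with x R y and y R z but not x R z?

0

R is transitive; there are no such tuples.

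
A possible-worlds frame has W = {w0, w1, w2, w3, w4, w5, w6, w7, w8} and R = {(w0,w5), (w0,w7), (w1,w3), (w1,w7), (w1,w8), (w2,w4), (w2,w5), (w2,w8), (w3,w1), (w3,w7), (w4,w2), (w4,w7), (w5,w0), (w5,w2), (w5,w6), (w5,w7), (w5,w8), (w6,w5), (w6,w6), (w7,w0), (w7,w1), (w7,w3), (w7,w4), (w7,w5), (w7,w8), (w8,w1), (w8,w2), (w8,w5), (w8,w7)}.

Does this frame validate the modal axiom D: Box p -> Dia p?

Yes

Axiom D corresponds to the accessibility relation being serial.
Serial: yes — every world has a successor (e.g. w0 R w5).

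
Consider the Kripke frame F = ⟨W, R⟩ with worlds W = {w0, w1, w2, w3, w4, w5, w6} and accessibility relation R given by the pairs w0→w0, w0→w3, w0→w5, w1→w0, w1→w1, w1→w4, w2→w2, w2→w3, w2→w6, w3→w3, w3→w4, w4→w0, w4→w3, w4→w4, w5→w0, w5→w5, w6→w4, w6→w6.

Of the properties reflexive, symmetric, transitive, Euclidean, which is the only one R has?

Reflexive: yes — every world is R-related to itself.
Symmetric: no — w0 R w3 but not w3 R w0.
Transitive: no — w0 R w3 and w3 R w4, but not w0 R w4.
Euclidean: no — w0 R w3 and w0 R w5, but not w3 R w5.
Only reflexive holds.

reflexive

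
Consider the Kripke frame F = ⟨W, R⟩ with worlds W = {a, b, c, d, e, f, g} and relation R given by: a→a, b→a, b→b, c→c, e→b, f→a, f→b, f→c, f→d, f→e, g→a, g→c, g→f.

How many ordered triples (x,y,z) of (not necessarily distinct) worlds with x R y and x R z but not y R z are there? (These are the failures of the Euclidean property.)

Enumerating: (b,a,b), (f,a,b), (f,a,c), (f,a,d), (f,a,e), (f,b,c), (f,b,d), (f,b,e), (f,c,a), (f,c,b), (f,c,d), (f,c,e), … and 14 more.
Total: 26.

26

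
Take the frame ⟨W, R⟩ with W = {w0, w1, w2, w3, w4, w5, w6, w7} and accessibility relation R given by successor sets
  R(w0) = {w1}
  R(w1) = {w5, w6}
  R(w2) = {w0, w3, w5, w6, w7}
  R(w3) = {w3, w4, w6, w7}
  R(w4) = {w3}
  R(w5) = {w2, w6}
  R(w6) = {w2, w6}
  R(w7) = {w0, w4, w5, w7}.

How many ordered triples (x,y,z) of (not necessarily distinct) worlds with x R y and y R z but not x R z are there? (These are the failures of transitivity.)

27

Enumerating: (w0,w1,w5), (w0,w1,w6), (w1,w5,w2), (w1,w6,w2), (w2,w0,w1), (w2,w3,w4), (w2,w5,w2), (w2,w6,w2), (w2,w7,w4), (w3,w6,w2), (w3,w7,w0), (w3,w7,w5), … and 15 more.
Total: 27.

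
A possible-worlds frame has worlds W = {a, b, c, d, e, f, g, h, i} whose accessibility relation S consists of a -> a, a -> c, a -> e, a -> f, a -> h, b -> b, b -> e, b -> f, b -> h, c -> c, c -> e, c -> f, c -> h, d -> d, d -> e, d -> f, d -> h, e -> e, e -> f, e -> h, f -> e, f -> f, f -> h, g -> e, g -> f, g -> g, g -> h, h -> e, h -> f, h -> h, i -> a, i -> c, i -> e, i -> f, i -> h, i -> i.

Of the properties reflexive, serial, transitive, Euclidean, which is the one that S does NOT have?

Reflexive: yes — every world is S-related to itself.
Serial: yes — every world has a successor (e.g. a S a).
Transitive: yes — every two-step S-path is closed by a direct edge.
Euclidean: no — a S e and a S c, but not e S c.
Only Euclidean fails.

Euclidean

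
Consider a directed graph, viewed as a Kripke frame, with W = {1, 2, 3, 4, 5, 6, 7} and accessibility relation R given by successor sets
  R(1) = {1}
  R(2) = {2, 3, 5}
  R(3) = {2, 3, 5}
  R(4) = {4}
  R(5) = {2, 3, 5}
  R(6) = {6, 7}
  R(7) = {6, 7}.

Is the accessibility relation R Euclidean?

Euclidean: yes — any two successors of a common world are R-related.

Yes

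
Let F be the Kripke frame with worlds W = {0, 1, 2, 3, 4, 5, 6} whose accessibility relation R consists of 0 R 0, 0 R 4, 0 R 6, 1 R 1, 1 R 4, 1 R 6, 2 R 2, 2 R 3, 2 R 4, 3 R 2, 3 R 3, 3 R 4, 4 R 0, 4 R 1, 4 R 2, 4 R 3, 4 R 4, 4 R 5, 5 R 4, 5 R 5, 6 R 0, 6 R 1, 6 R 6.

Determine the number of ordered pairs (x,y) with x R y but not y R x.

0

R is symmetric; there are no such tuples.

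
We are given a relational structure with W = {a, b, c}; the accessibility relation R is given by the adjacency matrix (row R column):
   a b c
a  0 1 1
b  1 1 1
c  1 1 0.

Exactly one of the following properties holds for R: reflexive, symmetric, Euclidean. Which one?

Reflexive: no — a is not related to itself.
Symmetric: yes — every pair in R has its reverse in R.
Euclidean: no — a R c and a R c, but not c R c.
Only symmetric holds.

symmetric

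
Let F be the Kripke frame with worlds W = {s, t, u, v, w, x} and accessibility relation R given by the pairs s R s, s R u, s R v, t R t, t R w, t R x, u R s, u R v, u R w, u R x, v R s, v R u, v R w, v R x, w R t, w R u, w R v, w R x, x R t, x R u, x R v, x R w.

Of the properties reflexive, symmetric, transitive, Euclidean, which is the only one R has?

symmetric

Reflexive: no — u is not related to itself.
Symmetric: yes — every pair in R has its reverse in R.
Transitive: no — s R u and u R w, but not s R w.
Euclidean: no — u R s and u R w, but not s R w.
Only symmetric holds.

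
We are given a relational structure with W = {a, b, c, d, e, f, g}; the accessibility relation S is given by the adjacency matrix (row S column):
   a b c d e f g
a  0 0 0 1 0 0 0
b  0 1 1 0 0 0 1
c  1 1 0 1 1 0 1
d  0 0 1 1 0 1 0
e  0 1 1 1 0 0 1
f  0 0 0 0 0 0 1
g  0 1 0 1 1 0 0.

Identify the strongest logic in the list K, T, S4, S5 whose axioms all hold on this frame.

K

Reflexive (axiom T): no — a is not related to itself.
Transitive (axiom 4): no — a S d and d S c, but not a S c.
Euclidean (axiom 5): no — b S g and b S c, but not g S c.
So F validates K; T would additionally require S to be reflexive. The strongest is K.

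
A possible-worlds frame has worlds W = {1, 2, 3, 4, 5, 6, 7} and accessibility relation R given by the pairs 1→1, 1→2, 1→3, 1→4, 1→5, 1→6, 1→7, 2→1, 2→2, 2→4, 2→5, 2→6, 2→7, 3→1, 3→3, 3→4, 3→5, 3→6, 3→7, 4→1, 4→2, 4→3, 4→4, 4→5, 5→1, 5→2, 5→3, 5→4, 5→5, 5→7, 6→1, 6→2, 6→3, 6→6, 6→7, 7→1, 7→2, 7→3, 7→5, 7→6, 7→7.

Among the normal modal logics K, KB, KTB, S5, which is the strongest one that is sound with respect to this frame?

Symmetric (axiom B): yes — every pair in R has its reverse in R.
Reflexive (axiom T): yes — every world is R-related to itself.
Euclidean (axiom 5): no — 1 R 2 and 1 R 3, but not 2 R 3.
So F validates K, KB, KTB; S5 would additionally require R to be Euclidean. The strongest is KTB.

KTB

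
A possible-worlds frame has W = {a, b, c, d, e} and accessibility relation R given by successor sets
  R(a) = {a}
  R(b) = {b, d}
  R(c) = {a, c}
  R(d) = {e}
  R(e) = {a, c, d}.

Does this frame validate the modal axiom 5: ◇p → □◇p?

No

Axiom 5 corresponds to the accessibility relation being Euclidean.
Euclidean: no — e R a and e R c, but not a R c.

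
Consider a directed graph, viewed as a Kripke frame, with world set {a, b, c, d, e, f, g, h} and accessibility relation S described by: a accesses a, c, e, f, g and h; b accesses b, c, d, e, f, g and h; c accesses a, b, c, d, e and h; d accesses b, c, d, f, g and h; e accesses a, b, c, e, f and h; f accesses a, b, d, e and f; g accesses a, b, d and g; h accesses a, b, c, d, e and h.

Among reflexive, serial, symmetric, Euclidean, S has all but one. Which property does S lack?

Reflexive: yes — every world is S-related to itself.
Serial: yes — every world has a successor (e.g. a S a).
Symmetric: yes — every pair in S has its reverse in S.
Euclidean: no — a S c and a S f, but not c S f.
Only Euclidean fails.

Euclidean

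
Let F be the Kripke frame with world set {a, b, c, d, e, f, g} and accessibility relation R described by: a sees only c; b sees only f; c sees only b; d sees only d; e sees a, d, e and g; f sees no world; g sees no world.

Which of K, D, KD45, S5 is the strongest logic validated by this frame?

Serial (axiom D): no — f has no R-successor.
Euclidean (axiom 5): no — e R a and e R d, but not a R d.
Transitive (axiom 4): no — a R c and c R b, but not a R b.
Reflexive (axiom T): no — a is not related to itself.
So F validates K; D would additionally require R to be serial. The strongest is K.

K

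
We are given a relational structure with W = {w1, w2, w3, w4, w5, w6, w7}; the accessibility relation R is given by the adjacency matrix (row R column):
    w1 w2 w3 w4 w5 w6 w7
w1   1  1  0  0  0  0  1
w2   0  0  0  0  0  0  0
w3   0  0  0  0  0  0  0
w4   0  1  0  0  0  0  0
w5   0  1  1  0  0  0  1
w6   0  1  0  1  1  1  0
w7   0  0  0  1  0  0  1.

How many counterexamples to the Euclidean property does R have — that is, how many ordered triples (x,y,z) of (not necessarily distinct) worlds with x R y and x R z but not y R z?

Enumerating: (w1,w2,w1), (w1,w2,w2), (w1,w2,w7), (w1,w7,w1), (w1,w7,w2), (w4,w2,w2), (w5,w2,w2), (w5,w2,w3), (w5,w2,w7), (w5,w3,w2), (w5,w3,w3), (w5,w3,w7), … and 14 more.
Total: 26.

26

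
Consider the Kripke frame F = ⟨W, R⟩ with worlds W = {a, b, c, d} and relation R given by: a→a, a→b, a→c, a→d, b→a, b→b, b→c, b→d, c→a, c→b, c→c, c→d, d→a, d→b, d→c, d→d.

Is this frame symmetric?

Yes

Symmetric: yes — every pair in R has its reverse in R.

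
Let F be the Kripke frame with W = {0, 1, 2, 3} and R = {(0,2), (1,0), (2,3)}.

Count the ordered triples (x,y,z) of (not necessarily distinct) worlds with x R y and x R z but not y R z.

Enumerating: (0,2,2), (1,0,0), (2,3,3).

3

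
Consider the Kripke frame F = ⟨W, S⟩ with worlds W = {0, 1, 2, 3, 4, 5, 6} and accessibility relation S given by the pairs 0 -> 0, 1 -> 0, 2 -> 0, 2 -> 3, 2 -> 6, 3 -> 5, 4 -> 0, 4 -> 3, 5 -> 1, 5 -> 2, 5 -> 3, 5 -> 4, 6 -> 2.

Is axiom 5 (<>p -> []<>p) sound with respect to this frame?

By correspondence theory, 5 is valid on a frame iff S is Euclidean.
Euclidean: no — 2 S 0 and 2 S 3, but not 0 S 3.

No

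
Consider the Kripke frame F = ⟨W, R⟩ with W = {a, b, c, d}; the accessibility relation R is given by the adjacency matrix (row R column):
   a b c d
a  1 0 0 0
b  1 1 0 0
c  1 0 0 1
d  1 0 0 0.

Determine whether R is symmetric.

Symmetric: no — b R a but not a R b.

No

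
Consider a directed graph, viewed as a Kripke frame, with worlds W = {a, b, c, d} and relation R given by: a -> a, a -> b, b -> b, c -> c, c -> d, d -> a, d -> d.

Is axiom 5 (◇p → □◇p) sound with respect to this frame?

No

By correspondence theory, 5 is valid on a frame iff R is Euclidean.
Euclidean: no — a R b and a R a, but not b R a.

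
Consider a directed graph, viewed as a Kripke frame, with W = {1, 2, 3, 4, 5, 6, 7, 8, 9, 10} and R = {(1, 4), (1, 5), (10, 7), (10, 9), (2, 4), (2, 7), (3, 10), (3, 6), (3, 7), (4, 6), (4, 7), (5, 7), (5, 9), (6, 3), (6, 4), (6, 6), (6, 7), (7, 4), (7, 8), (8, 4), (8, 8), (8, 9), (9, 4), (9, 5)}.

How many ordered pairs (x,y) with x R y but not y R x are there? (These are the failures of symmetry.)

Enumerating: (1,4), (1,5), (10,7), (10,9), (2,4), (2,7), (3,10), (3,7), (5,7), (6,7), (7,8), (8,4), (8,9), (9,4).

14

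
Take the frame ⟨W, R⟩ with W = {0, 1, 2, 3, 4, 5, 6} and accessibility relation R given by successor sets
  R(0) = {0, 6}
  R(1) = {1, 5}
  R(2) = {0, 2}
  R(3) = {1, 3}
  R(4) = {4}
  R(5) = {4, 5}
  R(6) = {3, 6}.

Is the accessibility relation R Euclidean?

No

Euclidean: no — 0 R 6 and 0 R 0, but not 6 R 0.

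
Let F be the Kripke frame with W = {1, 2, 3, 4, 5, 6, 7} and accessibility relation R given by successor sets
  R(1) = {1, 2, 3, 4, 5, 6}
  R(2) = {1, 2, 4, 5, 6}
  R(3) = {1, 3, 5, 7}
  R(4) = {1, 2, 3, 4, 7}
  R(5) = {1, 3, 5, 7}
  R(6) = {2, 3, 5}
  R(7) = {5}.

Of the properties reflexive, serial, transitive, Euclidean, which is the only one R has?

Reflexive: no — 6 is not related to itself.
Serial: yes — every world has a successor (e.g. 1 R 1).
Transitive: no — 1 R 3 and 3 R 7, but not 1 R 7.
Euclidean: no — 1 R 2 and 1 R 3, but not 2 R 3.
Only serial holds.

serial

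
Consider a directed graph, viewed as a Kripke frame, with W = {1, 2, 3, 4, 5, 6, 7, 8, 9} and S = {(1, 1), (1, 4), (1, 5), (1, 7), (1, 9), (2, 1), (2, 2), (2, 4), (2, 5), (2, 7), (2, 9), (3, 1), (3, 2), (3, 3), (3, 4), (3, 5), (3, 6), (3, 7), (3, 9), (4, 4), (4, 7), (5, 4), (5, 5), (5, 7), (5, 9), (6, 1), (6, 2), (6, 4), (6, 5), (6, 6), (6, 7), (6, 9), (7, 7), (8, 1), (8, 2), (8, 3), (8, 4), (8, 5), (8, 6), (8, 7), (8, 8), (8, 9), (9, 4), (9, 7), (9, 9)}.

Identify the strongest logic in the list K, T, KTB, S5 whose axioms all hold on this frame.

T

Reflexive (axiom T): yes — every world is S-related to itself.
Symmetric (axiom B): no — 1 S 4 but not 4 S 1.
Euclidean (axiom 5): no — 1 S 4 and 1 S 5, but not 4 S 5.
So F validates K, T; KTB would additionally require S to be symmetric. The strongest is T.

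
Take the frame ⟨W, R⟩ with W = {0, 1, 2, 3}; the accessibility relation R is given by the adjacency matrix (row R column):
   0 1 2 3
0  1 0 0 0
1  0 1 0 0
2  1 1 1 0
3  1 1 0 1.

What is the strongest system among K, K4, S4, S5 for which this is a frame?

Transitive (axiom 4): yes — every two-step R-path is closed by a direct edge.
Reflexive (axiom T): yes — every world is R-related to itself.
Euclidean (axiom 5): no — 2 R 0 and 2 R 1, but not 0 R 1.
So F validates K, K4, S4; S5 would additionally require R to be Euclidean. The strongest is S4.

S4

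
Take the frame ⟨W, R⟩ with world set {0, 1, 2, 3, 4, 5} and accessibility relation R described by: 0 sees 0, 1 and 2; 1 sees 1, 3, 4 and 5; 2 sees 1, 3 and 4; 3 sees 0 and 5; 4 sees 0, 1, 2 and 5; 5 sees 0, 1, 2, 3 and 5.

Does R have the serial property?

Yes

Serial: yes — every world has a successor (e.g. 0 R 0).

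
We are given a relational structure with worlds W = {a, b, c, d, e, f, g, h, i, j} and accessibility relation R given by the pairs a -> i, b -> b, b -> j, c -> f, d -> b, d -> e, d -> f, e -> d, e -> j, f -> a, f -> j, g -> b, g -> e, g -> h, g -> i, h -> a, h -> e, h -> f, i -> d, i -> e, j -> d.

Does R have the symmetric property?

No

Symmetric: no — a R i but not i R a.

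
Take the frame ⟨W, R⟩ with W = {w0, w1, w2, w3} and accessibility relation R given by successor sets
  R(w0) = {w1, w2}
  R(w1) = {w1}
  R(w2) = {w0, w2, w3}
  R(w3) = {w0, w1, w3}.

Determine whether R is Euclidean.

Euclidean: no — w0 R w1 and w0 R w2, but not w1 R w2.

No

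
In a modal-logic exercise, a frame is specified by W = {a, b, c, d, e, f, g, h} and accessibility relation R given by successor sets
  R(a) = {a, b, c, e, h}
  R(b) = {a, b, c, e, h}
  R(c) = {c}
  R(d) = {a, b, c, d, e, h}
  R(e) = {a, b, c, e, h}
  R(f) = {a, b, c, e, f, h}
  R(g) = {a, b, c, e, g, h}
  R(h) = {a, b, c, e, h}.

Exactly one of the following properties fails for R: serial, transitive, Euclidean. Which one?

Euclidean

Serial: yes — every world has a successor (e.g. a R a).
Transitive: yes — every two-step R-path is closed by a direct edge.
Euclidean: no — a R c and a R b, but not c R b.
Only Euclidean fails.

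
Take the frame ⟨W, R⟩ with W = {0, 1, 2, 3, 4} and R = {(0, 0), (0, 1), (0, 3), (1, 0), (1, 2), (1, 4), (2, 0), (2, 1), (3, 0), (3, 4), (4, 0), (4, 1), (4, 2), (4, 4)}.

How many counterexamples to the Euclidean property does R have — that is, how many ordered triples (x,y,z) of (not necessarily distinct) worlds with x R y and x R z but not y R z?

15

Enumerating: (0,1,1), (0,1,3), (0,3,1), (0,3,3), (1,0,2), (1,0,4), (1,2,2), (1,2,4), (2,1,1), (3,0,4), (4,0,2), (4,0,4), (4,1,1), (4,2,2), (4,2,4).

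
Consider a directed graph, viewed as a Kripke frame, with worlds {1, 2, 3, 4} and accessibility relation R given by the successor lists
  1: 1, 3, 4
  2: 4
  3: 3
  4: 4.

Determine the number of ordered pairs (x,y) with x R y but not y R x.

Enumerating: (1,3), (1,4), (2,4).

3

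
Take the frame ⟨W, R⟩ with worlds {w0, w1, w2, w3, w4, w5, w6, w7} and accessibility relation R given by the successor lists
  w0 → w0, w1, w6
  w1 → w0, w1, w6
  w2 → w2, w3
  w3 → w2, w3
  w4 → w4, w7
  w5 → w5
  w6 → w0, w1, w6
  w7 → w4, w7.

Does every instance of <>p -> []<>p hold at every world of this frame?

Yes

The schema 5 characterises exactly the Euclidean frames.
Euclidean: yes — any two successors of a common world are R-related.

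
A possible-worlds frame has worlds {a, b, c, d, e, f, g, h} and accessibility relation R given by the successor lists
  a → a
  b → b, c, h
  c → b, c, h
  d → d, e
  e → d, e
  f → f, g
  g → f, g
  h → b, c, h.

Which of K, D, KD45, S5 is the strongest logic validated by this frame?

Serial (axiom D): yes — every world has a successor (e.g. a R a).
Euclidean (axiom 5): yes — any two successors of a common world are R-related.
Transitive (axiom 4): yes — every two-step R-path is closed by a direct edge.
Reflexive (axiom T): yes — every world is R-related to itself.
So F validates K, D, KD45, S5. The strongest is S5.

S5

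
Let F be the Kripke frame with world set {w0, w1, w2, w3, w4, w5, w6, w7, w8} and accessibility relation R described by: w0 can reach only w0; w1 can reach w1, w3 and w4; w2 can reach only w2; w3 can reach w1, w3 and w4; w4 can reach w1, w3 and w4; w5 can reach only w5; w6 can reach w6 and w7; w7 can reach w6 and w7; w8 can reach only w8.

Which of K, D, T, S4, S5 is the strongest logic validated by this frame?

S5

Serial (axiom D): yes — every world has a successor (e.g. w0 R w0).
Reflexive (axiom T): yes — every world is R-related to itself.
Transitive (axiom 4): yes — every two-step R-path is closed by a direct edge.
Euclidean (axiom 5): yes — any two successors of a common world are R-related.
So F validates K, D, T, S4, S5. The strongest is S5.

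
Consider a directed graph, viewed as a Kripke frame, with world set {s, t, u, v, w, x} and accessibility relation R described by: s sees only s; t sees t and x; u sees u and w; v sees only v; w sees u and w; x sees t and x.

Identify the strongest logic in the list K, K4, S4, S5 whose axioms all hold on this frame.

Transitive (axiom 4): yes — every two-step R-path is closed by a direct edge.
Reflexive (axiom T): yes — every world is R-related to itself.
Euclidean (axiom 5): yes — any two successors of a common world are R-related.
So F validates K, K4, S4, S5. The strongest is S5.

S5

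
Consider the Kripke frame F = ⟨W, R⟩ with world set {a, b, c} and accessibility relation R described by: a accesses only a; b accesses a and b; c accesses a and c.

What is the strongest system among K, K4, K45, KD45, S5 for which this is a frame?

K4

Transitive (axiom 4): yes — every two-step R-path is closed by a direct edge.
Euclidean (axiom 5): no — b R a and b R b, but not a R b.
Serial (axiom D): yes — every world has a successor (e.g. a R a).
Reflexive (axiom T): yes — every world is R-related to itself.
So F validates K, K4; K45 would additionally require R to be Euclidean. The strongest is K4.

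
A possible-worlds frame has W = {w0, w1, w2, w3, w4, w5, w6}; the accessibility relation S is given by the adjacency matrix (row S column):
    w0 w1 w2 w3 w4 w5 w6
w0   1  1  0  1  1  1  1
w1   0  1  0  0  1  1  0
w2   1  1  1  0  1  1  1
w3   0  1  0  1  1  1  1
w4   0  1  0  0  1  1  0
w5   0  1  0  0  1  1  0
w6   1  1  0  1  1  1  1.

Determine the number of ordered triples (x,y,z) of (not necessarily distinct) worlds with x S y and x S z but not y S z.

37

Enumerating: (w0,w1,w0), (w0,w1,w3), (w0,w1,w6), (w0,w3,w0), (w0,w4,w0), (w0,w4,w3), (w0,w4,w6), (w0,w5,w0), (w0,w5,w3), (w0,w5,w6), (w2,w0,w2), (w2,w1,w0), … and 25 more.
Total: 37.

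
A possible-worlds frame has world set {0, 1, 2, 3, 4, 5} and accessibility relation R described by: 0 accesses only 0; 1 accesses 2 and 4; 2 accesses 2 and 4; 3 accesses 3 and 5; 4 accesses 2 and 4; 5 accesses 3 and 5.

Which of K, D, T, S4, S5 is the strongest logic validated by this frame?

Serial (axiom D): yes — every world has a successor (e.g. 0 R 0).
Reflexive (axiom T): no — 1 is not related to itself.
Transitive (axiom 4): yes — every two-step R-path is closed by a direct edge.
Euclidean (axiom 5): yes — any two successors of a common world are R-related.
So F validates K, D; T would additionally require R to be reflexive. The strongest is D.

D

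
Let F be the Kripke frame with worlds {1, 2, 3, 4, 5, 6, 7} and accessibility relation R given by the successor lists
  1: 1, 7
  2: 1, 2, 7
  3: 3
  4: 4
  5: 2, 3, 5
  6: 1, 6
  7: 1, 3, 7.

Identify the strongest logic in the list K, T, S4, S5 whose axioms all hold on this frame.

T

Reflexive (axiom T): yes — every world is R-related to itself.
Transitive (axiom 4): no — 1 R 7 and 7 R 3, but not 1 R 3.
Euclidean (axiom 5): no — 5 R 2 and 5 R 3, but not 2 R 3.
So F validates K, T; S4 would additionally require R to be transitive. The strongest is T.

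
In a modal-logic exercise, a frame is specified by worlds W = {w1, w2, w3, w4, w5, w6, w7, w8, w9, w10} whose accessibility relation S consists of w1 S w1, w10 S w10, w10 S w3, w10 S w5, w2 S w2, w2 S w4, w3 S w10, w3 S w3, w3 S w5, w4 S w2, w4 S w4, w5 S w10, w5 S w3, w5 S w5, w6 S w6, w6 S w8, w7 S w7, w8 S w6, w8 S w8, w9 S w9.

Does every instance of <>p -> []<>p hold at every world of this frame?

Yes

The schema 5 characterises exactly the Euclidean frames.
Euclidean: yes — any two successors of a common world are S-related.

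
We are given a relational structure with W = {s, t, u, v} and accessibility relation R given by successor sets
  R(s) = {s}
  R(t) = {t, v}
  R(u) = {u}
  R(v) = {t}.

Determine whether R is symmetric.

Yes

Symmetric: yes — every pair in R has its reverse in R.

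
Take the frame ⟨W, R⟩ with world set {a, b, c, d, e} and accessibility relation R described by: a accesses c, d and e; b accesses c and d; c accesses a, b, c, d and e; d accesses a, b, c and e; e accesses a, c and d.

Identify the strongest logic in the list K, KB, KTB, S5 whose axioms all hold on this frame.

Symmetric (axiom B): yes — every pair in R has its reverse in R.
Reflexive (axiom T): no — a is not related to itself.
Euclidean (axiom 5): no — c R a and c R b, but not a R b.
So F validates K, KB; KTB would additionally require R to be reflexive. The strongest is KB.

KB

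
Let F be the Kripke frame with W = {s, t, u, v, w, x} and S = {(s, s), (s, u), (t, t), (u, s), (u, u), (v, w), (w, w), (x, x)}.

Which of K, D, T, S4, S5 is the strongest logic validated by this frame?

Serial (axiom D): yes — every world has a successor (e.g. s S s).
Reflexive (axiom T): no — v is not related to itself.
Transitive (axiom 4): yes — every two-step S-path is closed by a direct edge.
Euclidean (axiom 5): yes — any two successors of a common world are S-related.
So F validates K, D; T would additionally require S to be reflexive. The strongest is D.

D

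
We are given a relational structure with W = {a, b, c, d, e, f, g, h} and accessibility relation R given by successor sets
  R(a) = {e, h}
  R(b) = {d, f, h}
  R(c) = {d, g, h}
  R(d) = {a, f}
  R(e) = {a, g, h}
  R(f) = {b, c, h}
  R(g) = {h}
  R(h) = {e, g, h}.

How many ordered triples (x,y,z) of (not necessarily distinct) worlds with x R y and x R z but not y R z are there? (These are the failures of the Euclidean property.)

31

Enumerating: (a,e,e), (b,d,d), (b,d,h), (b,f,d), (b,f,f), (b,h,d), (b,h,f), (c,d,d), (c,d,g), (c,d,h), (c,g,d), (c,g,g), … and 19 more.
Total: 31.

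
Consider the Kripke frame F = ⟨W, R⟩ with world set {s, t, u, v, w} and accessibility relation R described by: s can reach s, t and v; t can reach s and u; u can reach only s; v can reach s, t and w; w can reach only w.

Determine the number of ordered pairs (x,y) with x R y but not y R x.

4

Enumerating: (t,u), (u,s), (v,t), (v,w).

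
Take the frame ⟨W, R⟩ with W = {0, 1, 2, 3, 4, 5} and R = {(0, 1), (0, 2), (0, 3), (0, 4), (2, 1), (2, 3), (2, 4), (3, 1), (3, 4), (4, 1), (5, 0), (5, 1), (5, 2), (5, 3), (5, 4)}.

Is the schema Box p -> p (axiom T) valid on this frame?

No

Axiom T corresponds to the accessibility relation being reflexive.
Reflexive: no — 0 is not related to itself.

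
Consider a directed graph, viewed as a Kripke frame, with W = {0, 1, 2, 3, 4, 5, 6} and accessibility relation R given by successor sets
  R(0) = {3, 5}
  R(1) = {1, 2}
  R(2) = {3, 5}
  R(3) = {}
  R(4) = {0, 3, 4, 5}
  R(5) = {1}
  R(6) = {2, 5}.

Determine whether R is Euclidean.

Euclidean: no — 0 R 3 and 0 R 5, but not 3 R 5.

No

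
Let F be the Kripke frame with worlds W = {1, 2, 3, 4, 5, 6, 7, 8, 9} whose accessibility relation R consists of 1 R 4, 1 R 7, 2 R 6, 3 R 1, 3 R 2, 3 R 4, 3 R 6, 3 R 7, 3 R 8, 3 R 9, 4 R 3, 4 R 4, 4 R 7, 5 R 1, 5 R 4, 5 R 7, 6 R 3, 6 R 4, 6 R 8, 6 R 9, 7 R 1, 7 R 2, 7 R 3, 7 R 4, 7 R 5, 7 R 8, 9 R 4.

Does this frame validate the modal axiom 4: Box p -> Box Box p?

No

By correspondence theory, 4 is valid on a frame iff R is transitive.
Transitive: no — 1 R 4 and 4 R 3, but not 1 R 3.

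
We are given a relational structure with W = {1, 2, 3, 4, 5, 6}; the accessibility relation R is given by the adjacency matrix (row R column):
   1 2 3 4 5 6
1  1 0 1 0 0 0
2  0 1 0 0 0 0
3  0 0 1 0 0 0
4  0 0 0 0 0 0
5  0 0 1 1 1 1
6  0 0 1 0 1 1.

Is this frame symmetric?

Symmetric: no — 1 R 3 but not 3 R 1.

No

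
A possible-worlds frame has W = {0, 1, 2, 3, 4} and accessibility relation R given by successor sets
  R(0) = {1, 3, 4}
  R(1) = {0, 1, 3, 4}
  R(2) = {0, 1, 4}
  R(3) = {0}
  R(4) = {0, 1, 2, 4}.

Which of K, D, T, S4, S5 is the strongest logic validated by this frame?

Serial (axiom D): yes — every world has a successor (e.g. 0 R 1).
Reflexive (axiom T): no — 0 is not related to itself.
Transitive (axiom 4): no — 0 R 4 and 4 R 2, but not 0 R 2.
Euclidean (axiom 5): no — 0 R 3 and 0 R 1, but not 3 R 1.
So F validates K, D; T would additionally require R to be reflexive. The strongest is D.

D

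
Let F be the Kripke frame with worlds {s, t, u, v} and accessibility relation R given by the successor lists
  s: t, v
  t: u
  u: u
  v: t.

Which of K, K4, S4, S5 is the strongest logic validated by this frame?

K

Transitive (axiom 4): no — s R t and t R u, but not s R u.
Reflexive (axiom T): no — s is not related to itself.
Euclidean (axiom 5): no — s R t and s R v, but not t R v.
So F validates K; K4 would additionally require R to be transitive. The strongest is K.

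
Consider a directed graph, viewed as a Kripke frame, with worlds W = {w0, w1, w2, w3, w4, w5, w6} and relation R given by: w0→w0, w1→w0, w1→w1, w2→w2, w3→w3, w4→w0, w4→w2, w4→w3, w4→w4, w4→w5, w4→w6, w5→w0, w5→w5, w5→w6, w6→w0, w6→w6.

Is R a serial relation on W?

Yes

Serial: yes — every world has a successor (e.g. w0 R w0).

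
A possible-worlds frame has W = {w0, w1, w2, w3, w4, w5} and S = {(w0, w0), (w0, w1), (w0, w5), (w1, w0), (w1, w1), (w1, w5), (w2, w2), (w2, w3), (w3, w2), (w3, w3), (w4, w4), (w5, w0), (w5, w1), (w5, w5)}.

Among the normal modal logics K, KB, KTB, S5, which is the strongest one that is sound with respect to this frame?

S5

Symmetric (axiom B): yes — every pair in S has its reverse in S.
Reflexive (axiom T): yes — every world is S-related to itself.
Euclidean (axiom 5): yes — any two successors of a common world are S-related.
So F validates K, KB, KTB, S5. The strongest is S5.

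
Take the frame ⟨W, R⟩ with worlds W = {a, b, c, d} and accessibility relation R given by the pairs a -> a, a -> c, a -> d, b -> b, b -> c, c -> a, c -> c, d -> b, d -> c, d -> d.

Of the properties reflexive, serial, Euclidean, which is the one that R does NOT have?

Euclidean

Reflexive: yes — every world is R-related to itself.
Serial: yes — every world has a successor (e.g. a R a).
Euclidean: no — a R c and a R d, but not c R d.
Only Euclidean fails.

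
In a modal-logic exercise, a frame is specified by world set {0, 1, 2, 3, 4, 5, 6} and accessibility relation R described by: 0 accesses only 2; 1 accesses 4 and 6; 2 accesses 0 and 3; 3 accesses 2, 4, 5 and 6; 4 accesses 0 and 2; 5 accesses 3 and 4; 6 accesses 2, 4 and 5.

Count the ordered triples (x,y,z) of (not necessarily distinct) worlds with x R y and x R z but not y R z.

Enumerating: (0,2,2), (1,4,4), (1,4,6), (1,6,6), (2,0,0), (2,0,3), (2,3,0), (2,3,3), (3,2,2), (3,2,4), (3,2,5), (3,2,6), … and 19 more.
Total: 31.

31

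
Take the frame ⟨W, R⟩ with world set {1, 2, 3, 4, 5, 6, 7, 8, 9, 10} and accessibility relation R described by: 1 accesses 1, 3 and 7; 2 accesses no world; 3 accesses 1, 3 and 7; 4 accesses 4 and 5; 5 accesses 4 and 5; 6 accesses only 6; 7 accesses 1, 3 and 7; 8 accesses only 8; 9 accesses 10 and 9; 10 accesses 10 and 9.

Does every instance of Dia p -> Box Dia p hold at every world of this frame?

By correspondence theory, 5 is valid on a frame iff R is Euclidean.
Euclidean: yes — any two successors of a common world are R-related.

Yes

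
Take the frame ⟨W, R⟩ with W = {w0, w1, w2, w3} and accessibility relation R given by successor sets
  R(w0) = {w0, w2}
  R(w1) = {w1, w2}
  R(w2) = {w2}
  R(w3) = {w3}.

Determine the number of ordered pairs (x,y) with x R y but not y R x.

2

Enumerating: (w0,w2), (w1,w2).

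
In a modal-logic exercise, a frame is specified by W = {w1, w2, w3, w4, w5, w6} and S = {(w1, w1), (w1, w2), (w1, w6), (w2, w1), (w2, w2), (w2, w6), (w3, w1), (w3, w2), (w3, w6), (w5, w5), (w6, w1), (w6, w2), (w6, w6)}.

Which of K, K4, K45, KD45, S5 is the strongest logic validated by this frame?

Transitive (axiom 4): yes — every two-step S-path is closed by a direct edge.
Euclidean (axiom 5): yes — any two successors of a common world are S-related.
Serial (axiom D): no — w4 has no S-successor.
Reflexive (axiom T): no — w3 is not related to itself.
So F validates K, K4, K45; KD45 would additionally require S to be serial. The strongest is K45.

K45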